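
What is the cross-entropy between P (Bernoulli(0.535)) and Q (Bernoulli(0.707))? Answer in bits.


H(P,Q) = -p*log2(q) - (1-p)*log2(1-q). -0.535*log2(0.707) = 0.267617; -0.465*log2(0.293) = 0.823528. H(P,Q) = 0.267617 + 0.823528 = 1.0911

1.0911 bits


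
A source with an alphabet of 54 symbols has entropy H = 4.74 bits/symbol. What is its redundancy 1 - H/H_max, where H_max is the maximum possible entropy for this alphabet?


H_max = log2(K) = log2(54) = 5.7549 bits/symbol. Redundancy = 1 - H/H_max = 1 - 4.74/5.7549 = 1 - 0.8236 = 0.1764

0.1764


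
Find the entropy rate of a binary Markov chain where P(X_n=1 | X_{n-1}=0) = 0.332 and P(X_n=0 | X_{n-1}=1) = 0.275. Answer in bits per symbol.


Stationary distribution: pi_0 = p10/(p01+p10) = 0.453, pi_1 = 0.547. Entropy rate H' = pi_0*H(p01) + pi_1*H(p10) = 0.453*0.917 + 0.547*0.8485 = 0.8795

0.8795 bits/symbol


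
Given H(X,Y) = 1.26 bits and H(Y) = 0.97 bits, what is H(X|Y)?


H(X|Y) = H(X,Y) - H(Y) = 1.26 - 0.97 = 0.29

0.29 bits


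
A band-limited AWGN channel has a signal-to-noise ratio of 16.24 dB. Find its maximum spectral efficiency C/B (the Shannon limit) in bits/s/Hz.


SNR_linear = 10^(16.24/10) = 42.0727; C/B = log2(1 + SNR_linear) = log2(1 + 42.0727) = 5.4287

5.4287 bits/s/Hz


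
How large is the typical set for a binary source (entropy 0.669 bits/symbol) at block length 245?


log2|A_typical| = nH = 245 * 0.669 = 163.905, so |A_typical| ~ 2^163.905 = 2.189e+49

2.189e+49


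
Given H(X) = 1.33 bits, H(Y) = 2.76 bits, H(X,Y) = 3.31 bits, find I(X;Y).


I(X;Y) = H(X) + H(Y) - H(X,Y) = 1.33 + 2.76 - 3.31 = 0.78

0.78 bits


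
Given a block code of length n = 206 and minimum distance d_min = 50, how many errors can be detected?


Detection capability = d_min - 1 = 50 - 1 = 49

49 errors


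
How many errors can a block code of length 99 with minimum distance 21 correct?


Correction capability = floor((d-1)/2) = floor((21-1)/2) = 10

10 errors


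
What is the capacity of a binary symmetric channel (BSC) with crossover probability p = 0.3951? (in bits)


H(p) = -p*log2(p) - (1-p)*log2(1-p) = -0.3951*log2(0.3951) - 0.6049*log2(0.6049) = 0.529320 + 0.438692 = 0.968. C = 1 - H(p) = 1 - 0.968 = 0.032

0.032 bits


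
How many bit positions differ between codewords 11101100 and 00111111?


Count differing positions: ^ ^ . ^ . . ^ ^ = 5 differences

5


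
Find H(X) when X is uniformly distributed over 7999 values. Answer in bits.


H = log2(n) = log2(7999) = 12.9656

12.9656 bits


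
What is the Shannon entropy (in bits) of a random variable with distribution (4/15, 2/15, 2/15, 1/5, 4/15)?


H = -sum(p_i * log2(p_i)). Terms: -(4/15)*log2(4/15) = 0.508504; -(2/15)*log2(2/15) = 0.387585; -(2/15)*log2(2/15) = 0.387585; -(1/5)*log2(1/5) = 0.464386; -(4/15)*log2(4/15) = 0.508504. H = 0.508504 + 0.387585 + 0.387585 + 0.464386 + 0.508504 = 2.2566

2.2566 bits


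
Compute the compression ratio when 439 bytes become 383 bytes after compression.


Ratio = original / compressed = 439 / 383 = 1.1462

1.1462


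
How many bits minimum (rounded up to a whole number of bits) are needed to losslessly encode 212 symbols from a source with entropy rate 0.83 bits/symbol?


Minimum bits >= n * H = 212 * 0.83 = 175.96, rounded up to a whole number of bits = 176

176 bits


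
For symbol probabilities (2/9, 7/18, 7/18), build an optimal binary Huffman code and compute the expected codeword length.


Huffman construction (repeatedly merge the two least-probable nodes; each merge adds 1 bit to every symbol beneath it): 2/9 + 7/18 = 11/18; 7/18 + 11/18 = 1. Resulting codeword lengths (in the order the probabilities were given): (2, 2, 1). L_avg = sum(p_i * l_i) = 2/9*2 + 7/18*2 + 7/18*1 = 29/18 = 1.6111

1.6111 bits


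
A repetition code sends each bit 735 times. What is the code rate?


Rate = k/n = 1/735

1/735


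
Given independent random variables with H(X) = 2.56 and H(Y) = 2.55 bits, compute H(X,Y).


For independent variables, H(X,Y) = H(X) + H(Y) = 2.56 + 2.55 = 5.11

5.11 bits


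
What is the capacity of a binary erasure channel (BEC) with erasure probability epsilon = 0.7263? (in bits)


C = 1 - epsilon = 1 - 0.7263 = 0.2737

0.2737 bits


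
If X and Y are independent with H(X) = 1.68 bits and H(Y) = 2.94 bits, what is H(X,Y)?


For independent variables, H(X,Y) = H(X) + H(Y) = 1.68 + 2.94 = 4.62

4.62 bits


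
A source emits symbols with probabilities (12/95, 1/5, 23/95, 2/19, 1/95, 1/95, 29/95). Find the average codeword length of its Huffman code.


Huffman construction (repeatedly merge the two least-probable nodes; each merge adds 1 bit to every symbol beneath it): 1/95 + 1/95 = 2/95; 2/95 + 2/19 = 12/95; 12/95 + 12/95 = 24/95; 1/5 + 23/95 = 42/95; 24/95 + 29/95 = 53/95; 42/95 + 53/95 = 1. Resulting codeword lengths (in the order the probabilities were given): (3, 2, 2, 4, 5, 5, 2). L_avg = sum(p_i * l_i) = 12/95*3 + 1/5*2 + 23/95*2 + 2/19*4 + 1/95*5 + 1/95*5 + 29/95*2 = 12/5 = 2.4

2.4 bits


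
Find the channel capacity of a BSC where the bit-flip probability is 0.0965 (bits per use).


H(p) = -p*log2(p) - (1-p)*log2(1-p) = -0.0965*log2(0.0965) - 0.9035*log2(0.9035) = 0.325526 + 0.132276 = 0.4578. C = 1 - H(p) = 1 - 0.4578 = 0.5422

0.5422 bits


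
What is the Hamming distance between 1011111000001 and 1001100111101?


Count differing positions: . . ^ . . ^ ^ ^ ^ ^ ^ . . = 7 differences

7


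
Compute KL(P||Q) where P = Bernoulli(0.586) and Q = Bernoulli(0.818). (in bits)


KL = p*log2(p/q) + (1-p)*log2((1-p)/(1-q)) = 0.586*log2(0.586/0.818) + 0.414*log2(0.414/0.182) = 0.2089

0.2089 bits


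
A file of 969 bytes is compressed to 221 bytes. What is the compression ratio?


Ratio = original / compressed = 969 / 221 = 4.3846

4.3846


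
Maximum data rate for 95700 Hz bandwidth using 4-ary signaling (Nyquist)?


Rate = 2 * B * log2(M) = 2 * 95700 * 2.0 = 382800.0

382800.0 bps


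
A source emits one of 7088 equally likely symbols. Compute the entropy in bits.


H = log2(n) = log2(7088) = 12.7912

12.7912 bits


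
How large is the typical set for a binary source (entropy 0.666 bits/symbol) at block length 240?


log2|A_typical| = nH = 240 * 0.666 = 159.84, so |A_typical| ~ 2^159.84 = 1.308e+48

1.308e+48


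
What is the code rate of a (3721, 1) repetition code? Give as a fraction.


Rate = k/n = 1/3721

1/3721


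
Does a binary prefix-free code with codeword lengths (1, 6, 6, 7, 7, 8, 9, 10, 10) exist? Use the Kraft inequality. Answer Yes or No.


Kraft sum = sum(2^(-l_i)) = 0.5547, need <= 1. Result: satisfied (a binary prefix-free code with these lengths exists)

Yes


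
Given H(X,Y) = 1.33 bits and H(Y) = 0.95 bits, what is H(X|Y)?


H(X|Y) = H(X,Y) - H(Y) = 1.33 - 0.95 = 0.38

0.38 bits


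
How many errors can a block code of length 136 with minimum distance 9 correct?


Correction capability = floor((d-1)/2) = floor((9-1)/2) = 4

4 errors


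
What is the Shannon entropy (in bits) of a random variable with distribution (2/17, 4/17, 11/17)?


H = -sum(p_i * log2(p_i)). Terms: -(2/17)*log2(2/17) = 0.363231; -(4/17)*log2(4/17) = 0.491168; -(11/17)*log2(11/17) = 0.406373. H = 0.363231 + 0.491168 + 0.406373 = 1.2608

1.2608 bits


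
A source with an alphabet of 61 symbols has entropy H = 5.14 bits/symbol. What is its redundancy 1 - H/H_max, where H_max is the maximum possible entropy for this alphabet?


H_max = log2(K) = log2(61) = 5.9307 bits/symbol. Redundancy = 1 - H/H_max = 1 - 5.14/5.9307 = 1 - 0.8667 = 0.1333

0.1333


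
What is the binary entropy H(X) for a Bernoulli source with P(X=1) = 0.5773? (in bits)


H = -p*log2(p) - (1-p)*log2(1-p). -0.5773*log2(0.5773) = 0.457572; -0.4227*log2(0.4227) = 0.525118. H = 0.457572 + 0.525118 = 0.9827

0.9827 bits


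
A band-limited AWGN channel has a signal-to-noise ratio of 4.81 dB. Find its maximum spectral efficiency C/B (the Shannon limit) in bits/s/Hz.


SNR_linear = 10^(4.81/10) = 3.0269; C/B = log2(1 + SNR_linear) = log2(1 + 3.0269) = 2.0097

2.0097 bits/s/Hz


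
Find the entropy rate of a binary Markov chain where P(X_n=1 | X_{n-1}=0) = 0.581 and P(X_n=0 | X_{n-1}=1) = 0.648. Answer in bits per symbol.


Stationary distribution: pi_0 = p10/(p01+p10) = 0.5273, pi_1 = 0.4727. Entropy rate H' = pi_0*H(p01) + pi_1*H(p10) = 0.5273*0.981 + 0.4727*0.9358 = 0.9596

0.9596 bits/symbol


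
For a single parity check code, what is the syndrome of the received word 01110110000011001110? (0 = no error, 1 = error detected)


Syndrome = XOR of all bits = 0 XOR 1 XOR 1 XOR 1 XOR 0 XOR 1 XOR 1 XOR 0 XOR 0 XOR 0 XOR 0 XOR 0 XOR 1 XOR 1 XOR 0 XOR 0 XOR 1 XOR 1 XOR 1 XOR 0 = 0

0


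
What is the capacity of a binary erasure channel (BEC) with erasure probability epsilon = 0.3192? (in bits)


C = 1 - epsilon = 1 - 0.3192 = 0.6808

0.6808 bits


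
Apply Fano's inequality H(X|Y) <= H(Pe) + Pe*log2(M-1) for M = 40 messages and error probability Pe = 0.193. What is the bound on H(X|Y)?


H(Pe) = -Pe*log2(Pe) - (1-Pe)*log2(1-Pe) = -0.193*log2(0.193) - 0.807*log2(0.807) = 0.458052 + 0.249653 = 0.7077. Pe*log2(M-1) = 0.193*log2(39) = 1.020083. Bound = H(Pe) + Pe*log2(M-1) = 0.458052 + 0.249653 + 1.020083 = 1.7278

1.7278 bits


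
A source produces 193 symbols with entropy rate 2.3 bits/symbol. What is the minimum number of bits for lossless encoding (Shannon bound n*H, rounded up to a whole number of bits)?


Minimum bits >= n * H = 193 * 2.3 = 443.9, rounded up to a whole number of bits = 444

444 bits


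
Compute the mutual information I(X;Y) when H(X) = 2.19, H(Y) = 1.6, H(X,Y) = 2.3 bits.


I(X;Y) = H(X) + H(Y) - H(X,Y) = 2.19 + 1.6 - 2.3 = 1.49

1.49 bits


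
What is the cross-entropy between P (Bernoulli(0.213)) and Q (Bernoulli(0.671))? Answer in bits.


H(P,Q) = -p*log2(q) - (1-p)*log2(1-q). -0.213*log2(0.671) = 0.122606; -0.787*log2(0.329) = 1.262222. H(P,Q) = 0.122606 + 1.262222 = 1.3848

1.3848 bits


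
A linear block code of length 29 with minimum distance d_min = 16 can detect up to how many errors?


Detection capability = d_min - 1 = 16 - 1 = 15

15 errors


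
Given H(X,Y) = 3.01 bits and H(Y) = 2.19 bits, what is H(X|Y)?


H(X|Y) = H(X,Y) - H(Y) = 3.01 - 2.19 = 0.82

0.82 bits


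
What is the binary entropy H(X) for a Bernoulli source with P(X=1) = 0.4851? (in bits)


H = -p*log2(p) - (1-p)*log2(1-p). -0.4851*log2(0.4851) = 0.506273; -0.5149*log2(0.5149) = 0.493087. H = 0.506273 + 0.493087 = 0.9994

0.9994 bits


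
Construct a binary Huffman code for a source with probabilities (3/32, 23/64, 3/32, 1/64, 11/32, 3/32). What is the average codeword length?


Huffman construction (repeatedly merge the two least-probable nodes; each merge adds 1 bit to every symbol beneath it): 1/64 + 3/32 = 7/64; 3/32 + 3/32 = 3/16; 7/64 + 3/16 = 19/64; 19/64 + 11/32 = 41/64; 23/64 + 41/64 = 1. Resulting codeword lengths (in the order the probabilities were given): (4, 1, 4, 4, 2, 4). L_avg = sum(p_i * l_i) = 3/32*4 + 23/64*1 + 3/32*4 + 1/64*4 + 11/32*2 + 3/32*4 = 143/64 = 2.2344

2.2344 bits


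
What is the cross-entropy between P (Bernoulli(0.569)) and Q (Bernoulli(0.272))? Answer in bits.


H(P,Q) = -p*log2(q) - (1-p)*log2(1-q). -0.569*log2(0.272) = 1.068765; -0.431*log2(0.728) = 0.197394. H(P,Q) = 1.068765 + 0.197394 = 1.2662

1.2662 bits


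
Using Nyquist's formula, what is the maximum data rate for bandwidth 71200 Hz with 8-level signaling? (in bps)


Rate = 2 * B * log2(M) = 2 * 71200 * 3.0 = 427200.0

427200.0 bps


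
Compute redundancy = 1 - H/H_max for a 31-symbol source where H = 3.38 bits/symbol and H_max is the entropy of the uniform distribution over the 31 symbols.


H_max = log2(K) = log2(31) = 4.9542 bits/symbol. Redundancy = 1 - H/H_max = 1 - 3.38/4.9542 = 1 - 0.6822 = 0.3178

0.3178


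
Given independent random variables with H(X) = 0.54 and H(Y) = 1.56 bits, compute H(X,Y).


For independent variables, H(X,Y) = H(X) + H(Y) = 0.54 + 1.56 = 2.1

2.1 bits


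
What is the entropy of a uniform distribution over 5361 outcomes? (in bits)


H = log2(n) = log2(5361) = 12.3883

12.3883 bits


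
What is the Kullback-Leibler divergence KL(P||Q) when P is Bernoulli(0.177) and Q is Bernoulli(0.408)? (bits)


KL = p*log2(p/q) + (1-p)*log2((1-p)/(1-q)) = 0.177*log2(0.177/0.408) + 0.823*log2(0.823/0.592) = 0.1779

0.1779 bits


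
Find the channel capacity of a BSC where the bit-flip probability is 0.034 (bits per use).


H(p) = -p*log2(p) - (1-p)*log2(1-p) = -0.034*log2(0.034) - 0.966*log2(0.966) = 0.165863 + 0.048208 = 0.2141. C = 1 - H(p) = 1 - 0.2141 = 0.7859

0.7859 bits


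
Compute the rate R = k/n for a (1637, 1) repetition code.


Rate = k/n = 1/1637

1/1637


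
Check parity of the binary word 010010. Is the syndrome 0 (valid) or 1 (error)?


Syndrome = XOR of all bits = 0 XOR 1 XOR 0 XOR 0 XOR 1 XOR 0 = 0

0


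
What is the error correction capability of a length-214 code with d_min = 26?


Correction capability = floor((d-1)/2) = floor((26-1)/2) = 12

12 errors


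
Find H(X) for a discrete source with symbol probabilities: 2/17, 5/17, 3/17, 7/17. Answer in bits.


H = -sum(p_i * log2(p_i)). Terms: -(2/17)*log2(2/17) = 0.363231; -(5/17)*log2(5/17) = 0.519275; -(3/17)*log2(3/17) = 0.441618; -(7/17)*log2(7/17) = 0.527103. H = 0.363231 + 0.519275 + 0.441618 + 0.527103 = 1.8512

1.8512 bits


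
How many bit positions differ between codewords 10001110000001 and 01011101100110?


Count differing positions: ^ ^ . ^ . . ^ ^ ^ . . ^ ^ ^ = 9 differences

9


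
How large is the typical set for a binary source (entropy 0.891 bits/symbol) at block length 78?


log2|A_typical| = nH = 78 * 0.891 = 69.498, so |A_typical| ~ 2^69.498 = 8.336e+20

8.336e+20


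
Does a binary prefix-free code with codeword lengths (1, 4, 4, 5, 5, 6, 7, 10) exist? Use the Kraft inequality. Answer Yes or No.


Kraft sum = sum(2^(-l_i)) = 0.7119, need <= 1. Result: satisfied (a binary prefix-free code with these lengths exists)

Yes


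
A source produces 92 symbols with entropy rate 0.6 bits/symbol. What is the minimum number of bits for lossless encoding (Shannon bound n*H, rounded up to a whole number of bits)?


Minimum bits >= n * H = 92 * 0.6 = 55.2, rounded up to a whole number of bits = 56

56 bits


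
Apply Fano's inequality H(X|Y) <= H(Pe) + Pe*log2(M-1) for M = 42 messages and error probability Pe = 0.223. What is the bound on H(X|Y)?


H(Pe) = -Pe*log2(Pe) - (1-Pe)*log2(1-Pe) = -0.223*log2(0.223) - 0.777*log2(0.777) = 0.482769 + 0.282838 = 0.7656. Pe*log2(M-1) = 0.223*log2(41) = 1.194734. Bound = H(Pe) + Pe*log2(M-1) = 0.482769 + 0.282838 + 1.194734 = 1.9603

1.9603 bits


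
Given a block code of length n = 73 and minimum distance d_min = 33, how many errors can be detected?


Detection capability = d_min - 1 = 33 - 1 = 32

32 errors


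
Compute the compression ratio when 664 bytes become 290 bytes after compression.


Ratio = original / compressed = 664 / 290 = 2.2897

2.2897


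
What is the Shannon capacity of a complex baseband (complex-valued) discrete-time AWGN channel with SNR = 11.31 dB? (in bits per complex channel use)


SNR_linear = 10^(11.31/10) = 13.5207; C = log2(1 + SNR_linear) = log2(1 + 13.5207) = 3.86

3.86 bits/channel use


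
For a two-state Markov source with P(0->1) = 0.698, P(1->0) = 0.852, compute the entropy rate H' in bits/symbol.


Stationary distribution: pi_0 = p10/(p01+p10) = 0.5497, pi_1 = 0.4503. Entropy rate H' = pi_0*H(p01) + pi_1*H(p10) = 0.5497*0.8837 + 0.4503*0.6048 = 0.7581

0.7581 bits/symbol


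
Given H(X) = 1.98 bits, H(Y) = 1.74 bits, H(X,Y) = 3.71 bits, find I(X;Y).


I(X;Y) = H(X) + H(Y) - H(X,Y) = 1.98 + 1.74 - 3.71 = 0.01

0.01 bits


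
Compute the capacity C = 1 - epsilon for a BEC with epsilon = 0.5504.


C = 1 - epsilon = 1 - 0.5504 = 0.4496

0.4496 bits


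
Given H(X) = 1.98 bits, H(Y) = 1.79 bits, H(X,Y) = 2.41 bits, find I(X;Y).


I(X;Y) = H(X) + H(Y) - H(X,Y) = 1.98 + 1.79 - 2.41 = 1.36

1.36 bits


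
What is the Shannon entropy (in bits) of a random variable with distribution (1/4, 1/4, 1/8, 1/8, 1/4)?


H = -sum(p_i * log2(p_i)). Terms: -(1/4)*log2(1/4) = 0.500000; -(1/4)*log2(1/4) = 0.500000; -(1/8)*log2(1/8) = 0.375000; -(1/8)*log2(1/8) = 0.375000; -(1/4)*log2(1/4) = 0.500000. H = 0.500000 + 0.500000 + 0.375000 + 0.375000 + 0.500000 = 2.25

2.25 bits


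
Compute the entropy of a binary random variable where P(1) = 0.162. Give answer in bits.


H = -p*log2(p) - (1-p)*log2(1-p). -0.162*log2(0.162) = 0.425401; -0.838*log2(0.838) = 0.213671. H = 0.425401 + 0.213671 = 0.6391

0.6391 bits


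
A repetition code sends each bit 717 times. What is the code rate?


Rate = k/n = 1/717

1/717


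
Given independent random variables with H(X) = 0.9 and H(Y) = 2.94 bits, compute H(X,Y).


For independent variables, H(X,Y) = H(X) + H(Y) = 0.9 + 2.94 = 3.84

3.84 bits


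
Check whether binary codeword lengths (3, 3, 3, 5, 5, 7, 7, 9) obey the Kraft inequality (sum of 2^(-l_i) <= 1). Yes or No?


Kraft sum = sum(2^(-l_i)) = 0.4551, need <= 1. Result: satisfied (a binary prefix-free code with these lengths exists)

Yes


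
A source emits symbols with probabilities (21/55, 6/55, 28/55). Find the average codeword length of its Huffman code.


Huffman construction (repeatedly merge the two least-probable nodes; each merge adds 1 bit to every symbol beneath it): 6/55 + 21/55 = 27/55; 27/55 + 28/55 = 1. Resulting codeword lengths (in the order the probabilities were given): (2, 2, 1). L_avg = sum(p_i * l_i) = 21/55*2 + 6/55*2 + 28/55*1 = 82/55 = 1.4909

1.4909 bits


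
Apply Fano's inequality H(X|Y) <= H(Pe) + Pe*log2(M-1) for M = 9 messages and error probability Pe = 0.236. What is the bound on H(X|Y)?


H(Pe) = -Pe*log2(Pe) - (1-Pe)*log2(1-Pe) = -0.236*log2(0.236) - 0.764*log2(0.764) = 0.491621 + 0.296704 = 0.7883. Pe*log2(M-1) = 0.236*log2(8) = 0.708000. Bound = H(Pe) + Pe*log2(M-1) = 0.491621 + 0.296704 + 0.708000 = 1.4963

1.4963 bits


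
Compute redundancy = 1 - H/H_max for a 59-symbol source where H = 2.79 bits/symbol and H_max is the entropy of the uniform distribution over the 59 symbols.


H_max = log2(K) = log2(59) = 5.8826 bits/symbol. Redundancy = 1 - H/H_max = 1 - 2.79/5.8826 = 1 - 0.4743 = 0.5257

0.5257


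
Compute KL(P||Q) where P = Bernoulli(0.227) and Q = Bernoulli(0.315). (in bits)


KL = p*log2(p/q) + (1-p)*log2((1-p)/(1-q)) = 0.227*log2(0.227/0.315) + 0.773*log2(0.773/0.685) = 0.0275

0.0275 bits


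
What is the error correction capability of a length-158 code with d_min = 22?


Correction capability = floor((d-1)/2) = floor((22-1)/2) = 10

10 errors


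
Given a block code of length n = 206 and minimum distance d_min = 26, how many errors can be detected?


Detection capability = d_min - 1 = 26 - 1 = 25

25 errors


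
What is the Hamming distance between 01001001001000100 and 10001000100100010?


Count differing positions: ^ ^ . . . . . ^ ^ . ^ ^ . . ^ ^ . = 8 differences

8


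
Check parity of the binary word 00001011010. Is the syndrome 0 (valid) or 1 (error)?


Syndrome = XOR of all bits = 0 XOR 0 XOR 0 XOR 0 XOR 1 XOR 0 XOR 1 XOR 1 XOR 0 XOR 1 XOR 0 = 0

0


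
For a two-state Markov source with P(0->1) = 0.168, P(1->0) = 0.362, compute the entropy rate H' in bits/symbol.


Stationary distribution: pi_0 = p10/(p01+p10) = 0.683, pi_1 = 0.317. Entropy rate H' = pi_0*H(p01) + pi_1*H(p10) = 0.683*0.6531 + 0.317*0.9443 = 0.7454

0.7454 bits/symbol


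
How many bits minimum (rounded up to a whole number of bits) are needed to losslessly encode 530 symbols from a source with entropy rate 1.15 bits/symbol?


Minimum bits >= n * H = 530 * 1.15 = 609.5, rounded up to a whole number of bits = 610

610 bits


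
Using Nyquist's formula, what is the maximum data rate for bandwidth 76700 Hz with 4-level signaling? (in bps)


Rate = 2 * B * log2(M) = 2 * 76700 * 2.0 = 306800.0

306800.0 bps


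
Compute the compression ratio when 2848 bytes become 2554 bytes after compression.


Ratio = original / compressed = 2848 / 2554 = 1.1151

1.1151


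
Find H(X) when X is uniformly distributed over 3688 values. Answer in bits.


H = log2(n) = log2(3688) = 11.8486

11.8486 bits


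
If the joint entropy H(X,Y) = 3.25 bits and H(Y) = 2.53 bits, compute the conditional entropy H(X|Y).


H(X|Y) = H(X,Y) - H(Y) = 3.25 - 2.53 = 0.72

0.72 bits


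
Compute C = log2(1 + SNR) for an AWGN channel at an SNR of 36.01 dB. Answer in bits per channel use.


SNR_linear = 10^(36.01/10) = 3990.249; C = log2(1 + SNR_linear) = log2(1 + 3990.249) = 11.9626

11.9626 bits/channel use


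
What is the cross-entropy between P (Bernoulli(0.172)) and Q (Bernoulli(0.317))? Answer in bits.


H(P,Q) = -p*log2(q) - (1-p)*log2(1-q). -0.172*log2(0.317) = 0.285081; -0.828*log2(0.683) = 0.455435. H(P,Q) = 0.285081 + 0.455435 = 0.7405

0.7405 bits


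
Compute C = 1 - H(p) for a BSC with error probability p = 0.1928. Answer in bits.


H(p) = -p*log2(p) - (1-p)*log2(1-p) = -0.1928*log2(0.1928) - 0.8072*log2(0.8072) = 0.457866 + 0.249426 = 0.7073. C = 1 - H(p) = 1 - 0.7073 = 0.2927

0.2927 bits


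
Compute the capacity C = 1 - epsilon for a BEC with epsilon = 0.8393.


C = 1 - epsilon = 1 - 0.8393 = 0.1607

0.1607 bits


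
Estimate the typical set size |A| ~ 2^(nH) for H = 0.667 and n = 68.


log2|A_typical| = nH = 68 * 0.667 = 45.356, so |A_typical| ~ 2^45.356 = 4.503e+13

4.503e+13


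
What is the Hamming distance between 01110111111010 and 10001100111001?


Count differing positions: ^ ^ ^ ^ ^ . ^ ^ . . . . ^ ^ = 9 differences

9


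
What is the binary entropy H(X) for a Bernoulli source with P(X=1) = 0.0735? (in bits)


H = -p*log2(p) - (1-p)*log2(1-p). -0.0735*log2(0.0735) = 0.276809; -0.9265*log2(0.9265) = 0.102042. H = 0.276809 + 0.102042 = 0.3789

0.3789 bits


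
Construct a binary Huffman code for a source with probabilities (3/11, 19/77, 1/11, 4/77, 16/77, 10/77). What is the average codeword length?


Huffman construction (repeatedly merge the two least-probable nodes; each merge adds 1 bit to every symbol beneath it): 4/77 + 1/11 = 1/7; 10/77 + 1/7 = 3/11; 16/77 + 19/77 = 5/11; 3/11 + 3/11 = 6/11; 5/11 + 6/11 = 1. Resulting codeword lengths (in the order the probabilities were given): (2, 2, 4, 4, 2, 3). L_avg = sum(p_i * l_i) = 3/11*2 + 19/77*2 + 1/11*4 + 4/77*4 + 16/77*2 + 10/77*3 = 186/77 = 2.4156

2.4156 bits


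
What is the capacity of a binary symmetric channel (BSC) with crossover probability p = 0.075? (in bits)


H(p) = -p*log2(p) - (1-p)*log2(1-p) = -0.075*log2(0.075) - 0.925*log2(0.925) = 0.280272 + 0.104039 = 0.3843. C = 1 - H(p) = 1 - 0.3843 = 0.6157

0.6157 bits


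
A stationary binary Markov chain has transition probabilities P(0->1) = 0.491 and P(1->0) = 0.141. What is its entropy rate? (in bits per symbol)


Stationary distribution: pi_0 = p10/(p01+p10) = 0.2231, pi_1 = 0.7769. Entropy rate H' = pi_0*H(p01) + pi_1*H(p10) = 0.2231*0.9998 + 0.7769*0.5869 = 0.679

0.679 bits/symbol


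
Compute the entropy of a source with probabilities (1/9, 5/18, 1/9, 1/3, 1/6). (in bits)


H = -sum(p_i * log2(p_i)). Terms: -(1/9)*log2(1/9) = 0.352214; -(5/18)*log2(5/18) = 0.513332; -(1/9)*log2(1/9) = 0.352214; -(1/3)*log2(1/3) = 0.528321; -(1/6)*log2(1/6) = 0.430827. H = 0.352214 + 0.513332 + 0.352214 + 0.528321 + 0.430827 = 2.1769

2.1769 bits


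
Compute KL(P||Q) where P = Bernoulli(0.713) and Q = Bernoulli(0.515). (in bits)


KL = p*log2(p/q) + (1-p)*log2((1-p)/(1-q)) = 0.713*log2(0.713/0.515) + 0.287*log2(0.287/0.485) = 0.1174

0.1174 bits


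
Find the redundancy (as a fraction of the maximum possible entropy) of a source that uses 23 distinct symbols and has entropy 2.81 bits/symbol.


H_max = log2(K) = log2(23) = 4.5236 bits/symbol. Redundancy = 1 - H/H_max = 1 - 2.81/4.5236 = 1 - 0.6212 = 0.3788

0.3788


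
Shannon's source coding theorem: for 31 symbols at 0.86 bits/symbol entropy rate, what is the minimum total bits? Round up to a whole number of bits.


Minimum bits >= n * H = 31 * 0.86 = 26.66, rounded up to a whole number of bits = 27

27 bits


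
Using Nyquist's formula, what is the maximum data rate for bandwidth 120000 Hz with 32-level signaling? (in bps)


Rate = 2 * B * log2(M) = 2 * 120000 * 5.0 = 1200000.0

1200000.0 bps


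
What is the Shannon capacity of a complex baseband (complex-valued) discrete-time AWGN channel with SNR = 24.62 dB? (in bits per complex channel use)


SNR_linear = 10^(24.62/10) = 289.7344; C = log2(1 + SNR_linear) = log2(1 + 289.7344) = 8.1836

8.1836 bits/channel use


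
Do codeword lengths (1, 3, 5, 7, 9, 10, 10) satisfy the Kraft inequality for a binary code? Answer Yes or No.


Kraft sum = sum(2^(-l_i)) = 0.668, need <= 1. Result: satisfied (a binary prefix-free code with these lengths exists)

Yes


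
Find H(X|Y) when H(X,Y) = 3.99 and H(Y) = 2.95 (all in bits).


H(X|Y) = H(X,Y) - H(Y) = 3.99 - 2.95 = 1.04

1.04 bits


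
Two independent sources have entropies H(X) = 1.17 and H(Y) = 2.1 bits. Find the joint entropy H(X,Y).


For independent variables, H(X,Y) = H(X) + H(Y) = 1.17 + 2.1 = 3.27

3.27 bits


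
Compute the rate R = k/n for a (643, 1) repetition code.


Rate = k/n = 1/643

1/643


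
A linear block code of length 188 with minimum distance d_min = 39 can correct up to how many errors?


Correction capability = floor((d-1)/2) = floor((39-1)/2) = 19

19 errors


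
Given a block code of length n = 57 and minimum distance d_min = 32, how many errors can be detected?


Detection capability = d_min - 1 = 32 - 1 = 31

31 errors


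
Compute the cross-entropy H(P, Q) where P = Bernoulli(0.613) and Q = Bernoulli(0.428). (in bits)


H(P,Q) = -p*log2(q) - (1-p)*log2(1-q). -0.613*log2(0.428) = 0.750507; -0.387*log2(0.572) = 0.311888. H(P,Q) = 0.750507 + 0.311888 = 1.0624

1.0624 bits


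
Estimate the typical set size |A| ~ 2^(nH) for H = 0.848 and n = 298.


log2|A_typical| = nH = 298 * 0.848 = 252.704, so |A_typical| ~ 2^252.704 = 1.179e+76

1.179e+76


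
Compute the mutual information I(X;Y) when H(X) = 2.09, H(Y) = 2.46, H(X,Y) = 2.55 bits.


I(X;Y) = H(X) + H(Y) - H(X,Y) = 2.09 + 2.46 - 2.55 = 2.0

2.0 bits


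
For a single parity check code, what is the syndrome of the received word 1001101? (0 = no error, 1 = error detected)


Syndrome = XOR of all bits = 1 XOR 0 XOR 0 XOR 1 XOR 1 XOR 0 XOR 1 = 0

0


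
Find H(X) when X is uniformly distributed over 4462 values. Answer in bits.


H = log2(n) = log2(4462) = 12.1235

12.1235 bits


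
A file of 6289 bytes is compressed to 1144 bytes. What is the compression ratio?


Ratio = original / compressed = 6289 / 1144 = 5.4974

5.4974


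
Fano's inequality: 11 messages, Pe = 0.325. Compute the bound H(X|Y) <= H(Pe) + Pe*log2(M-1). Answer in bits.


H(Pe) = -Pe*log2(Pe) - (1-Pe)*log2(1-Pe) = -0.325*log2(0.325) - 0.675*log2(0.675) = 0.526984 + 0.382752 = 0.9097. Pe*log2(M-1) = 0.325*log2(10) = 1.079627. Bound = H(Pe) + Pe*log2(M-1) = 0.526984 + 0.382752 + 1.079627 = 1.9894

1.9894 bits


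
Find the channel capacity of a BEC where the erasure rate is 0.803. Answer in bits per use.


C = 1 - epsilon = 1 - 0.803 = 0.197

0.197 bits


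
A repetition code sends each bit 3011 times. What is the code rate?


Rate = k/n = 1/3011

1/3011


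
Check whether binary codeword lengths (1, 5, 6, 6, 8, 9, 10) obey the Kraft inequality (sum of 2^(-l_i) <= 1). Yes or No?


Kraft sum = sum(2^(-l_i)) = 0.5693, need <= 1. Result: satisfied (a binary prefix-free code with these lengths exists)

Yes


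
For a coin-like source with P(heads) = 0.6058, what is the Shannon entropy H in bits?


H = -p*log2(p) - (1-p)*log2(1-p). -0.6058*log2(0.6058) = 0.438046; -0.3942*log2(0.3942) = 0.529411. H = 0.438046 + 0.529411 = 0.9675

0.9675 bits


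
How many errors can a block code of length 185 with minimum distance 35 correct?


Correction capability = floor((d-1)/2) = floor((35-1)/2) = 17

17 errors


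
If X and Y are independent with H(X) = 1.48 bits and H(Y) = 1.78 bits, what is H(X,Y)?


For independent variables, H(X,Y) = H(X) + H(Y) = 1.48 + 1.78 = 3.26

3.26 bits


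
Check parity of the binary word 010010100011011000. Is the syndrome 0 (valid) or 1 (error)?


Syndrome = XOR of all bits = 0 XOR 1 XOR 0 XOR 0 XOR 1 XOR 0 XOR 1 XOR 0 XOR 0 XOR 0 XOR 1 XOR 1 XOR 0 XOR 1 XOR 1 XOR 0 XOR 0 XOR 0 = 1

1


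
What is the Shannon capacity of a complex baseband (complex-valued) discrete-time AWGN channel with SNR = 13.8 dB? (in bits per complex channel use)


SNR_linear = 10^(13.8/10) = 23.9883; C = log2(1 + SNR_linear) = log2(1 + 23.9883) = 4.6432

4.6432 bits/channel use


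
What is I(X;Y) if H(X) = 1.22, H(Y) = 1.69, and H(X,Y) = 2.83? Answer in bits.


I(X;Y) = H(X) + H(Y) - H(X,Y) = 1.22 + 1.69 - 2.83 = 0.08

0.08 bits


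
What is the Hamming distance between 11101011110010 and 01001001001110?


Count differing positions: ^ . ^ . . . ^ . ^ ^ ^ ^ . . = 7 differences

7


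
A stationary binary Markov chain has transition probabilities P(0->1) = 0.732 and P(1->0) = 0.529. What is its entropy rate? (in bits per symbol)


Stationary distribution: pi_0 = p10/(p01+p10) = 0.4195, pi_1 = 0.5805. Entropy rate H' = pi_0*H(p01) + pi_1*H(p10) = 0.4195*0.8386 + 0.5805*0.9976 = 0.9309

0.9309 bits/symbol


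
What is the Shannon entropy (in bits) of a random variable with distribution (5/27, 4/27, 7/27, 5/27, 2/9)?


H = -sum(p_i * log2(p_i)). Terms: -(5/27)*log2(5/27) = 0.450548; -(4/27)*log2(4/27) = 0.408131; -(7/27)*log2(7/27) = 0.504916; -(5/27)*log2(5/27) = 0.450548; -(2/9)*log2(2/9) = 0.482206. H = 0.450548 + 0.408131 + 0.504916 + 0.450548 + 0.482206 = 2.2963

2.2963 bits


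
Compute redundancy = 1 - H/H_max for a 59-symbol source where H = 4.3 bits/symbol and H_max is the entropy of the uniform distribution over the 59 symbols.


H_max = log2(K) = log2(59) = 5.8826 bits/symbol. Redundancy = 1 - H/H_max = 1 - 4.3/5.8826 = 1 - 0.731 = 0.269

0.269


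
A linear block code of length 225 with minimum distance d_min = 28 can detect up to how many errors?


Detection capability = d_min - 1 = 28 - 1 = 27

27 errors


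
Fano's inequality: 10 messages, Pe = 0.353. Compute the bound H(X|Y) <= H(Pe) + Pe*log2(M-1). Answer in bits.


H(Pe) = -Pe*log2(Pe) - (1-Pe)*log2(1-Pe) = -0.353*log2(0.353) - 0.647*log2(0.647) = 0.530298 + 0.406421 = 0.9367. Pe*log2(M-1) = 0.353*log2(9) = 1.118984. Bound = H(Pe) + Pe*log2(M-1) = 0.530298 + 0.406421 + 1.118984 = 2.0557

2.0557 bits


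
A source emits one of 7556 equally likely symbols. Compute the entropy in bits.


H = log2(n) = log2(7556) = 12.8834

12.8834 bits


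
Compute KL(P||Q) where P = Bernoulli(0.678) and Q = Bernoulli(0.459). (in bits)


KL = p*log2(p/q) + (1-p)*log2((1-p)/(1-q)) = 0.678*log2(0.678/0.459) + 0.322*log2(0.322/0.541) = 0.1405

0.1405 bits


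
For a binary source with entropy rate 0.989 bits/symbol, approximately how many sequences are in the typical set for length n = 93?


log2|A_typical| = nH = 93 * 0.989 = 91.977, so |A_typical| ~ 2^91.977 = 4.873e+27

4.873e+27


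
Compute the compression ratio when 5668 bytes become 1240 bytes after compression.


Ratio = original / compressed = 5668 / 1240 = 4.571

4.571


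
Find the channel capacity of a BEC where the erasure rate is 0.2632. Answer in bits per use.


C = 1 - epsilon = 1 - 0.2632 = 0.7368

0.7368 bits


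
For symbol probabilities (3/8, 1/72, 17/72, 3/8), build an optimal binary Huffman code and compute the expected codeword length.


Huffman construction (repeatedly merge the two least-probable nodes; each merge adds 1 bit to every symbol beneath it): 1/72 + 17/72 = 1/4; 1/4 + 3/8 = 5/8; 3/8 + 5/8 = 1. Resulting codeword lengths (in the order the probabilities were given): (2, 3, 3, 1). L_avg = sum(p_i * l_i) = 3/8*2 + 1/72*3 + 17/72*3 + 3/8*1 = 15/8 = 1.875

1.875 bits


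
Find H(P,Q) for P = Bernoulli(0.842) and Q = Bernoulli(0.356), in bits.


H(P,Q) = -p*log2(q) - (1-p)*log2(1-q). -0.842*log2(0.356) = 1.254623; -0.158*log2(0.644) = 0.100309. H(P,Q) = 1.254623 + 0.100309 = 1.3549

1.3549 bits


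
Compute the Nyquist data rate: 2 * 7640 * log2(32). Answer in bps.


Rate = 2 * B * log2(M) = 2 * 7640 * 5.0 = 76400.0

76400.0 bps


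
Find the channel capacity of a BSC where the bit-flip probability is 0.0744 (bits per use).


H(p) = -p*log2(p) - (1-p)*log2(1-p) = -0.0744*log2(0.0744) - 0.9256*log2(0.9256) = 0.278892 + 0.103241 = 0.3821. C = 1 - H(p) = 1 - 0.3821 = 0.6179

0.6179 bits


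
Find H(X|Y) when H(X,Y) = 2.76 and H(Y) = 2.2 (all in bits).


H(X|Y) = H(X,Y) - H(Y) = 2.76 - 2.2 = 0.56

0.56 bits


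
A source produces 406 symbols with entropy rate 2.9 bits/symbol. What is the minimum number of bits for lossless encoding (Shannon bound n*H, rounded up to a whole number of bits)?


Minimum bits >= n * H = 406 * 2.9 = 1177.4, rounded up to a whole number of bits = 1178

1178 bits


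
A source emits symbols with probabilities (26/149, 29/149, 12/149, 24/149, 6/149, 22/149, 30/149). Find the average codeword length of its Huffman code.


Huffman construction (repeatedly merge the two least-probable nodes; each merge adds 1 bit to every symbol beneath it): 6/149 + 12/149 = 18/149; 18/149 + 22/149 = 40/149; 24/149 + 26/149 = 50/149; 29/149 + 30/149 = 59/149; 40/149 + 50/149 = 90/149; 59/149 + 90/149 = 1. Resulting codeword lengths (in the order the probabilities were given): (3, 2, 4, 3, 4, 3, 2). L_avg = sum(p_i * l_i) = 26/149*3 + 29/149*2 + 12/149*4 + 24/149*3 + 6/149*4 + 22/149*3 + 30/149*2 = 406/149 = 2.7248

2.7248 bits


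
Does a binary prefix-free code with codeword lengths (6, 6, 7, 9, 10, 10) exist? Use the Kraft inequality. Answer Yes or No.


Kraft sum = sum(2^(-l_i)) = 0.043, need <= 1. Result: satisfied (a binary prefix-free code with these lengths exists)

Yes


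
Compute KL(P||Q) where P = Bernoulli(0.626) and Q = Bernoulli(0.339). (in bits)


KL = p*log2(p/q) + (1-p)*log2((1-p)/(1-q)) = 0.626*log2(0.626/0.339) + 0.374*log2(0.374/0.661) = 0.2467

0.2467 bits


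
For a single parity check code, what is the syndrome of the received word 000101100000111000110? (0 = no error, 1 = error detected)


Syndrome = XOR of all bits = 0 XOR 0 XOR 0 XOR 1 XOR 0 XOR 1 XOR 1 XOR 0 XOR 0 XOR 0 XOR 0 XOR 0 XOR 1 XOR 1 XOR 1 XOR 0 XOR 0 XOR 0 XOR 1 XOR 1 XOR 0 = 0

0


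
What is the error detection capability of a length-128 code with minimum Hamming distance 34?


Detection capability = d_min - 1 = 34 - 1 = 33

33 errors


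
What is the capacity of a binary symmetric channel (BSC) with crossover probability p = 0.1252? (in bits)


H(p) = -p*log2(p) - (1-p)*log2(1-p) = -0.1252*log2(0.1252) - 0.8748*log2(0.8748) = 0.375311 + 0.168814 = 0.5441. C = 1 - H(p) = 1 - 0.5441 = 0.4559

0.4559 bits


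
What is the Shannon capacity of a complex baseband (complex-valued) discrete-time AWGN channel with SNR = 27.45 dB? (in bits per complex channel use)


SNR_linear = 10^(27.45/10) = 555.9043; C = log2(1 + SNR_linear) = log2(1 + 555.9043) = 9.1213

9.1213 bits/channel use


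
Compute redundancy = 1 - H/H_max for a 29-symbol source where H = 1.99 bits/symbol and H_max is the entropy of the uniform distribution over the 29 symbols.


H_max = log2(K) = log2(29) = 4.858 bits/symbol. Redundancy = 1 - H/H_max = 1 - 1.99/4.858 = 1 - 0.4096 = 0.5904

0.5904


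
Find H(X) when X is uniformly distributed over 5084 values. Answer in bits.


H = log2(n) = log2(5084) = 12.3117

12.3117 bits


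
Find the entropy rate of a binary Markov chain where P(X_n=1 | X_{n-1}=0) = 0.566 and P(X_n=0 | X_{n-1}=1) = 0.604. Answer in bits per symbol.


Stationary distribution: pi_0 = p10/(p01+p10) = 0.5162, pi_1 = 0.4838. Entropy rate H' = pi_0*H(p01) + pi_1*H(p10) = 0.5162*0.9874 + 0.4838*0.9686 = 0.9783

0.9783 bits/symbol


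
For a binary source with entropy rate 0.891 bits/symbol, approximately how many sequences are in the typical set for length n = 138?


log2|A_typical| = nH = 138 * 0.891 = 122.958, so |A_typical| ~ 2^122.958 = 1.033e+37

1.033e+37


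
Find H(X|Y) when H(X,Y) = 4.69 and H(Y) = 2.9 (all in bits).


H(X|Y) = H(X,Y) - H(Y) = 4.69 - 2.9 = 1.79

1.79 bits


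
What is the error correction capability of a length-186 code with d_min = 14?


Correction capability = floor((d-1)/2) = floor((14-1)/2) = 6

6 errors


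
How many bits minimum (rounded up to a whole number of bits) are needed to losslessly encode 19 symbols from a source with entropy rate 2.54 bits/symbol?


Minimum bits >= n * H = 19 * 2.54 = 48.26, rounded up to a whole number of bits = 49

49 bits


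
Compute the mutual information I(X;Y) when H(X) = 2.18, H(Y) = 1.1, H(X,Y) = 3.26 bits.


I(X;Y) = H(X) + H(Y) - H(X,Y) = 2.18 + 1.1 - 3.26 = 0.02

0.02 bits


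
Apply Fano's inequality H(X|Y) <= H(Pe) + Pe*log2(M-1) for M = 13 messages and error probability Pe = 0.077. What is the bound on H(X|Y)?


H(Pe) = -Pe*log2(Pe) - (1-Pe)*log2(1-Pe) = -0.077*log2(0.077) - 0.923*log2(0.923) = 0.284823 + 0.106696 = 0.3915. Pe*log2(M-1) = 0.077*log2(12) = 0.276042. Bound = H(Pe) + Pe*log2(M-1) = 0.284823 + 0.106696 + 0.276042 = 0.6676

0.6676 bits


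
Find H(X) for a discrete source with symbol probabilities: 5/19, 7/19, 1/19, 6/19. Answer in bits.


H = -sum(p_i * log2(p_i)). Terms: -(5/19)*log2(5/19) = 0.506842; -(7/19)*log2(7/19) = 0.530737; -(1/19)*log2(1/19) = 0.223575; -(6/19)*log2(6/19) = 0.525147. H = 0.506842 + 0.530737 + 0.223575 + 0.525147 = 1.7863

1.7863 bits


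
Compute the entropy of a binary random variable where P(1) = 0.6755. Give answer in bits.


H = -p*log2(p) - (1-p)*log2(1-p). -0.6755*log2(0.6755) = 0.382314; -0.3245*log2(0.3245) = 0.526894. H = 0.382314 + 0.526894 = 0.9092

0.9092 bits


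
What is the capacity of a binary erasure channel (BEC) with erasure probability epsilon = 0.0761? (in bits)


C = 1 - epsilon = 1 - 0.0761 = 0.9239

0.9239 bits


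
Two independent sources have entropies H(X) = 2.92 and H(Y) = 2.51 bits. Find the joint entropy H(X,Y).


For independent variables, H(X,Y) = H(X) + H(Y) = 2.92 + 2.51 = 5.43

5.43 bits


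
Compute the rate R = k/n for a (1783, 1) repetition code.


Rate = k/n = 1/1783

1/1783


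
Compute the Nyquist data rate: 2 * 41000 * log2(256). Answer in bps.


Rate = 2 * B * log2(M) = 2 * 41000 * 8.0 = 656000.0

656000.0 bps


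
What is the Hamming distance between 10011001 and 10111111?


Count differing positions: . . ^ . . ^ ^ . = 3 differences

3


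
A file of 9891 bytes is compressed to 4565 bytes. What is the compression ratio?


Ratio = original / compressed = 9891 / 4565 = 2.1667

2.1667


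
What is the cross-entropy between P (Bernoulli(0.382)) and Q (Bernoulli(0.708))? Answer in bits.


H(P,Q) = -p*log2(q) - (1-p)*log2(1-q). -0.382*log2(0.708) = 0.190304; -0.618*log2(0.292) = 1.097543. H(P,Q) = 0.190304 + 1.097543 = 1.2878

1.2878 bits


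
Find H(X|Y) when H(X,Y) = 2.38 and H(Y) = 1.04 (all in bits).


H(X|Y) = H(X,Y) - H(Y) = 2.38 - 1.04 = 1.34

1.34 bits


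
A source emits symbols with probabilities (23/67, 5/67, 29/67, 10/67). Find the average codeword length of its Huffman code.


Huffman construction (repeatedly merge the two least-probable nodes; each merge adds 1 bit to every symbol beneath it): 5/67 + 10/67 = 15/67; 15/67 + 23/67 = 38/67; 29/67 + 38/67 = 1. Resulting codeword lengths (in the order the probabilities were given): (2, 3, 1, 3). L_avg = sum(p_i * l_i) = 23/67*2 + 5/67*3 + 29/67*1 + 10/67*3 = 120/67 = 1.791

1.791 bits
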